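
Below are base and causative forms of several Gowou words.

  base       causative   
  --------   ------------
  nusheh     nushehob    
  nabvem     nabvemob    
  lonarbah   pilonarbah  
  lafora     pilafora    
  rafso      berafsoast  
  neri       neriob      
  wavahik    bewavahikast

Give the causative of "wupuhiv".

nusheh and lonarbah both end in -h yet inflect differently (nushehob, pilonarbah), so the final letter is not what conditions the rule; the first letter is.
"wupuhiv" begins with w-. The one such stem in the data (wavahik → bewavahikast) adds be- … -ast around the stem, so the same rule applies.
So wupuhiv → bewupuhivast.

bewupuhivast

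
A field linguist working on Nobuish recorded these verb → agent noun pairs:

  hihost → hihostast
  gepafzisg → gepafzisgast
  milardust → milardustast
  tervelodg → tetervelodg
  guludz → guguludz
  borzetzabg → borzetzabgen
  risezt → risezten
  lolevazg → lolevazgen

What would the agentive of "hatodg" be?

gepafzisg and tervelodg both end in -g yet inflect differently (gepafzisgast, tetervelodg), so the final letter is not what conditions the rule; the second-to-last letter is.
"hatodg" has second-to-last letter 'd'. The stems whose second-to-last letter is 'd' (tervelodg → tetervelodg, guludz → guguludz) repeat the first consonant+vowel as a prefix.
So hatodg → hahatodg.

hahatodg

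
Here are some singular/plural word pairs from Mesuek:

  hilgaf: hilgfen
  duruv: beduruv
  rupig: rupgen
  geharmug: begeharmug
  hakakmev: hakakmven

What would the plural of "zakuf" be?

bezakuf

geharmug and rupig both end in -g yet inflect differently (begeharmug, rupgen), so the final letter is not what conditions the rule; the last vowel is.
"zakuf" has last vowel 'u'. The stems whose last vowel is 'u' (duruv → beduruv, geharmug → begeharmug) add the prefix be-.
So zakuf → bezakuf.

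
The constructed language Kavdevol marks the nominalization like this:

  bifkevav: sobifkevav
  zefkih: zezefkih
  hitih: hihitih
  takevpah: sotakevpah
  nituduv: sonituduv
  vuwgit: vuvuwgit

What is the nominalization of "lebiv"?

lelebiv

"lebiv" has last vowel 'i'. The stems whose last vowel is 'i' (vuwgit → vuvuwgit, zefkih → zezefkih, hitih → hihitih) repeat the first consonant+vowel as a prefix.
So lebiv → lelebiv.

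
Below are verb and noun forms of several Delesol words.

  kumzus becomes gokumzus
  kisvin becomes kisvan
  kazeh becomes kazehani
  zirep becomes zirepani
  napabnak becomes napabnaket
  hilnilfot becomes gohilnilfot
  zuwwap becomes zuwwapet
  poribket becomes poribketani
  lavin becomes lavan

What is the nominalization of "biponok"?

gobiponok

"biponok" has last vowel 'o'. The one such stem in the data (hilnilfot → gohilnilfot) adds the prefix go-, so the same rule applies.
So biponok → gobiponok.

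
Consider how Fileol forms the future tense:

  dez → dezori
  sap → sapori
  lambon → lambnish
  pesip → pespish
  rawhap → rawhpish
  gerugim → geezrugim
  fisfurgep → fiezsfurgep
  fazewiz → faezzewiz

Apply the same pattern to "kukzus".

sap and pesip both end in -p yet inflect differently (sapori, pespish), so the final letter is not what conditions the rule; the number of vowels is.
"kukzus" has 2 vowels. The stems with 2 vowels (lambon → lambnish, pesip → pespish, rawhap → rawhpish) delete the last vowel and add -ish.
The other patterns: stems with 1 vowel add -ori; stems with 3 vowels insert -ez- after the first vowel.
So kukzus → kukzsish.

kukzsish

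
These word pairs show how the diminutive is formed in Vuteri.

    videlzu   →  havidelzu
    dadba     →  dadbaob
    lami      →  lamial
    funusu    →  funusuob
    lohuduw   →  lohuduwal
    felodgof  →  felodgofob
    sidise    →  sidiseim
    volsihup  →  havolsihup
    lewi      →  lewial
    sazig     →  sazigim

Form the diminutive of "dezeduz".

videlzu and funusu both end in -u yet inflect differently (havidelzu, funusuob), so the final letter is not what conditions the rule; the first letter is.
"dezeduz" begins with d-. The one such stem in the data (dadba → dadbaob) adds -ob, so the same rule applies.
The other patterns: stems beginning with s- add -im; stems beginning with l- add -al; stems beginning with v- add the prefix ha-.
So dezeduz → dezeduzob.

dezeduzob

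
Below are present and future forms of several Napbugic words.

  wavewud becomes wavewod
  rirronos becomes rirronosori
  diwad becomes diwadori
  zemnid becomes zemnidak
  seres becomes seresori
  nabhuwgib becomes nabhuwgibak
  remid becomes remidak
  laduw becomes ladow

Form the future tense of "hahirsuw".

wavewud and zemnid both end in -d yet inflect differently (wavewod, zemnidak), so the final letter is not what conditions the rule; the last vowel is.
"hahirsuw" has last vowel 'u'. The stems whose last vowel is 'u' (wavewud → wavewod, laduw → ladow) change the last vowel to 'o'.
The other patterns: stems whose last vowel is 'i' add -ak; stems whose last vowel is 'a', 'e' or 'o' add -ori.
So hahirsuw → hahirsow.

hahirsow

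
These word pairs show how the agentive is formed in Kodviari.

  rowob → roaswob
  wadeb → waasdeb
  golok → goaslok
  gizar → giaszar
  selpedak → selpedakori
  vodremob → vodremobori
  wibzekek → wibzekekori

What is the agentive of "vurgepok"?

vurgepokori

golok and selpedak both end in -k yet inflect differently (goaslok, selpedakori), so the final letter is not what conditions the rule; the number of vowels is.
"vurgepok" has 3 vowels. The stems with 3 vowels (selpedak → selpedakori, vodremob → vodremobori, wibzekek → wibzekekori) add -ori.
So vurgepok → vurgepokori.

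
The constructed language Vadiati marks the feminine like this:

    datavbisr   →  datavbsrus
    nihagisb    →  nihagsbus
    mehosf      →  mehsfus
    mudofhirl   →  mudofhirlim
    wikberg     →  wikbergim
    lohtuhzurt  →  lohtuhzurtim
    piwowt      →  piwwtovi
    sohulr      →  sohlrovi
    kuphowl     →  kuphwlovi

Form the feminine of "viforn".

lohtuhzurt and piwowt both end in -t yet inflect differently (lohtuhzurtim, piwwtovi), so the final letter is not what conditions the rule; the second-to-last letter is.
"viforn" has second-to-last letter 'r'. The stems whose second-to-last letter is 'r' (mudofhirl → mudofhirlim, wikberg → wikbergim, lohtuhzurt → lohtuhzurtim) add -im.
So viforn → vifornim.

vifornim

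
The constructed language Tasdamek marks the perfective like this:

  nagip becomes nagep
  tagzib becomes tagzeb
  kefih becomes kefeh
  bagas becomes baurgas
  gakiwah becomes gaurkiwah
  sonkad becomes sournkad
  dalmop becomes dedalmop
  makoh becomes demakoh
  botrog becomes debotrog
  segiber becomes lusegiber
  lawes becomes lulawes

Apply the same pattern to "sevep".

kefih and gakiwah both end in -h yet inflect differently (kefeh, gaurkiwah), so the final letter is not what conditions the rule; the last vowel is.
"sevep" has last vowel 'e'. The stems whose last vowel is 'e' (segiber → lusegiber, lawes → lulawes) add the prefix lu-.
So sevep → lusevep.

lusevep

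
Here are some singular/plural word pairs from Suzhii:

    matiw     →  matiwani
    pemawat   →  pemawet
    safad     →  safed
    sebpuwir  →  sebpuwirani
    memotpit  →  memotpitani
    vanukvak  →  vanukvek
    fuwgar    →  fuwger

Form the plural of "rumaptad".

pemawat and memotpit both end in -t yet inflect differently (pemawet, memotpitani), so the final letter is not what conditions the rule; the last vowel is.
"rumaptad" has last vowel 'a'. The stems whose last vowel is 'a' (fuwgar → fuwger, pemawat → pemawet, vanukvak → vanukvek) change the last vowel to 'e'.
The other pattern: stems whose last vowel is 'i' add -ani.
So rumaptad → rumapted.

rumapted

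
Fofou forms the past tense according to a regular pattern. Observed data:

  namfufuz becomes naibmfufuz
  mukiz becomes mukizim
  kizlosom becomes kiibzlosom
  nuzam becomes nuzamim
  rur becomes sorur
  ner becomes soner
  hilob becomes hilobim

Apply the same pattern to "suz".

sosuz

nuzam and kizlosom both end in -m yet inflect differently (nuzamim, kiibzlosom), so the final letter is not what conditions the rule; the number of vowels is.
"suz" has 1 vowel. The stems with 1 vowel (ner → soner, rur → sorur) add the prefix so-.
So suz → sosuz.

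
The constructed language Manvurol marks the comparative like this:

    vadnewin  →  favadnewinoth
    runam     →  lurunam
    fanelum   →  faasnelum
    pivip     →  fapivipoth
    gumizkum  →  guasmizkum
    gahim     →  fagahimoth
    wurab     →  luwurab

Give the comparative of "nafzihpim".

fanelum and runam both end in -m yet inflect differently (faasnelum, lurunam), so the final letter is not what conditions the rule; the last vowel is.
"nafzihpim" has last vowel 'i'. The stems whose last vowel is 'i' (pivip → fapivipoth, gahim → fagahimoth, vadnewin → favadnewinoth) add fa- … -oth around the stem.
The other patterns: stems whose last vowel is 'u' insert -as- after the first vowel; stems whose last vowel is 'a' add the prefix lu-.
So nafzihpim → fanafzihpimoth.

fanafzihpimoth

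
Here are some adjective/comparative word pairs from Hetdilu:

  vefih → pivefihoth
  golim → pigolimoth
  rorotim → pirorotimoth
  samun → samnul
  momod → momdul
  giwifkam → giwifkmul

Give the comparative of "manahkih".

golim and giwifkam both end in -m yet inflect differently (pigolimoth, giwifkmul), so the final letter is not what conditions the rule; the last vowel is.
"manahkih" has last vowel 'i'. The stems whose last vowel is 'i' (vefih → pivefihoth, golim → pigolimoth, rorotim → pirorotimoth) add pi- … -oth around the stem.
The other pattern: stems whose last vowel is 'a', 'o' or 'u' delete the last vowel and add -ul.
So manahkih → pimanahkihoth.

pimanahkihoth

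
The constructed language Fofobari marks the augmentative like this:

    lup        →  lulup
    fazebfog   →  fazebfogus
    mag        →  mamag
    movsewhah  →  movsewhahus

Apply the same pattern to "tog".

fazebfog and mag both end in -g yet inflect differently (fazebfogus, mamag), so the final letter is not what conditions the rule; the number of vowels is.
"tog" has 1 vowel. The stems with 1 vowel (mag → mamag, lup → lulup) repeat the first consonant+vowel as a prefix.
The other pattern: stems with 3 vowels add -us.
So tog → totog.

totog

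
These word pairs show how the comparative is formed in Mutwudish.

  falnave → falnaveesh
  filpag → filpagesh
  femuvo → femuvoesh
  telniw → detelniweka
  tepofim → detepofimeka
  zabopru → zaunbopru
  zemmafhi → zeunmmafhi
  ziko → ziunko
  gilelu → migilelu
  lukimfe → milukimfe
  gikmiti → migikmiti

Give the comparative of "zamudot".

zaunmudot

"zamudot" begins with z-. The stems beginning with z- (zabopru → zaunbopru, zemmafhi → zeunmmafhi, ziko → ziunko) insert -un- after the first vowel.
So zamudot → zaunmudot.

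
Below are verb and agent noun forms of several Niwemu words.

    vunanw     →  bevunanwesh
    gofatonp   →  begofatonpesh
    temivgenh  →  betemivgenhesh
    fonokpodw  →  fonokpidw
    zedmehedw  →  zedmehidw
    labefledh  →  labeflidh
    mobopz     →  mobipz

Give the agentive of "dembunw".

bedembunwesh

vunanw and fonokpodw both end in -w yet inflect differently (bevunanwesh, fonokpidw), so the final letter is not what conditions the rule; the second-to-last letter is.
"dembunw" has second-to-last letter 'n'. The stems whose second-to-last letter is 'n' (vunanw → bevunanwesh, gofatonp → begofatonpesh, temivgenh → betemivgenhesh) add be- … -esh around the stem.
The other pattern: stems whose second-to-last letter is 'd' or 'p' change the last vowel to 'i'.
So dembunw → bedembunwesh.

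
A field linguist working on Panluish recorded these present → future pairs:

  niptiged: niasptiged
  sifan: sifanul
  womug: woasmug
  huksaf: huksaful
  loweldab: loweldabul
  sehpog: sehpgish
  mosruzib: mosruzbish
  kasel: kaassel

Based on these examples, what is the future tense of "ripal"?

"ripal" has last vowel 'a'. The stems whose last vowel is 'a' (sifan → sifanul, huksaf → huksaful, loweldab → loweldabul) add -ul.
So ripal → ripalul.

ripalul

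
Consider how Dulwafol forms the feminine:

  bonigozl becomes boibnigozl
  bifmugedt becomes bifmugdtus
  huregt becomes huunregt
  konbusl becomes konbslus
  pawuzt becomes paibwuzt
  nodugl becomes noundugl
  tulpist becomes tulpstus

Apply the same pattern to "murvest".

murvstus

huregt and pawuzt both end in -t yet inflect differently (huunregt, paibwuzt), so the final letter is not what conditions the rule; the second-to-last letter is.
"murvest" has second-to-last letter 's'. The stems whose second-to-last letter is 's' (tulpist → tulpstus, konbusl → konbslus) delete the last vowel and add -us.
So murvest → murvstus.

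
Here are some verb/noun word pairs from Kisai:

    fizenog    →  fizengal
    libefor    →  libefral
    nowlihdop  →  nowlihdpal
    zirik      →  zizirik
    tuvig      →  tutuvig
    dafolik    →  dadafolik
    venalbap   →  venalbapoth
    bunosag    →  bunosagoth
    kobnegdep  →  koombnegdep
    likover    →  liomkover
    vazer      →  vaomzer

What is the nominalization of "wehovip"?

wewehovip

"wehovip" has last vowel 'i'. The stems whose last vowel is 'i' (zirik → zizirik, tuvig → tutuvig, dafolik → dadafolik) repeat the first consonant+vowel as a prefix.
So wehovip → wewehovip.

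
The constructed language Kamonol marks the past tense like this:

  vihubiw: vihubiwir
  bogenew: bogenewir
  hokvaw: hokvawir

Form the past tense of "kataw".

katawir

Every pair shown (vihubiw → vihubiwir, bogenew → bogenewir, hokvaw → hokvawir) follows the same rule: add -ir.
So kataw → katawir.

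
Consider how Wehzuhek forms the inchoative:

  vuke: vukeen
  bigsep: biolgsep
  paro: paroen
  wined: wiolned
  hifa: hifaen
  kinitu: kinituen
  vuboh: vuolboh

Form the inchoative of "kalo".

kaloen

vuboh and paro both have last vowel 'o' yet inflect differently (vuolboh, paroen), so the last vowel is not what conditions the rule; whether the stem ends in a vowel or a consonant is.
"kalo" ends in a vowel. The stems ending in a vowel (hifa → hifaen, kinitu → kinituen, paro → paroen) add -en.
The other pattern: stems ending in a consonant insert -ol- after the first vowel.
So kalo → kaloen.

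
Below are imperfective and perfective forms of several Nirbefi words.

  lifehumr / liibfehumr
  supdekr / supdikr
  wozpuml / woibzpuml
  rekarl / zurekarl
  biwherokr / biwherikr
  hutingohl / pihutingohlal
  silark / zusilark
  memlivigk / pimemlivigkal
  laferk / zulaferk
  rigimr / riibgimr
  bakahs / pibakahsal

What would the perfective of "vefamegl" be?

"vefamegl" has second-to-last letter 'g'. The one such stem in the data (memlivigk → pimemlivigkal) adds pi- … -al around the stem, so the same rule applies.
So vefamegl → pivefameglal.

pivefameglal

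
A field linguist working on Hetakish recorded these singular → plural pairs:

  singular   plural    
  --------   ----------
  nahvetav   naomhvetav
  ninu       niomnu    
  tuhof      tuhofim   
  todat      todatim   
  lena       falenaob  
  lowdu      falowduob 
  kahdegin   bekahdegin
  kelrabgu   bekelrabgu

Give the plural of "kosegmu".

"kosegmu" begins with k-. The stems beginning with k- (kahdegin → bekahdegin, kelrabgu → bekelrabgu) add the prefix be-.
The other patterns: stems beginning with n- insert -om- after the first vowel; stems beginning with t- add -im; stems beginning with l- add fa- … -ob around the stem.
So kosegmu → bekosegmu.

bekosegmu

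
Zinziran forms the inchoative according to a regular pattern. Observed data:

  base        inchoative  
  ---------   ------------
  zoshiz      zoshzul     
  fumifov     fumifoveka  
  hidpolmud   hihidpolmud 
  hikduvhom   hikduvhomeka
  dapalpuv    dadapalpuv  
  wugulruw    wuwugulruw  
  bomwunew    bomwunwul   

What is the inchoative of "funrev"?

funrvul

dapalpuv and fumifov both end in -v yet inflect differently (dadapalpuv, fumifoveka), so the final letter is not what conditions the rule; the last vowel is.
"funrev" has last vowel 'e'. The one such stem in the data (bomwunew → bomwunwul) deletes the last vowel and adds -ul (as does zoshiz), so the same rule applies.
So funrev → funrvul.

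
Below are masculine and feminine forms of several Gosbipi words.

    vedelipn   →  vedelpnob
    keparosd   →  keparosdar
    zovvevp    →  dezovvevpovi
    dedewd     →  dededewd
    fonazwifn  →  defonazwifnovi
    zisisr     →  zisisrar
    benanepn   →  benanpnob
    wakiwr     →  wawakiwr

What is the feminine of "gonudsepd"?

gonudspdob

"gonudsepd" has second-to-last letter 'p'. The stems whose second-to-last letter is 'p' (benanepn → benanpnob, vedelipn → vedelpnob) delete the last vowel and add -ob.
The other patterns: stems whose second-to-last letter is 'w' repeat the first consonant+vowel as a prefix; stems whose second-to-last letter is 's' add -ar; stems whose second-to-last letter is 'f' or 'v' add de- … -ovi around the stem.
So gonudsepd → gonudspdob.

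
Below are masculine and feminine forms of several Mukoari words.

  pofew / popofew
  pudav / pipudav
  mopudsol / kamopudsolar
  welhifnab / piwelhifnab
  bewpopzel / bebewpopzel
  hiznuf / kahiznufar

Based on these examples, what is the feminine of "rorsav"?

pirorsav

bewpopzel and mopudsol both end in -l yet inflect differently (bebewpopzel, kamopudsolar), so the final letter is not what conditions the rule; the last vowel is.
"rorsav" has last vowel 'a'. The stems whose last vowel is 'a' (welhifnab → piwelhifnab, pudav → pipudav) add the prefix pi-.
The other patterns: stems whose last vowel is 'e' repeat the first consonant+vowel as a prefix; stems whose last vowel is 'o' or 'u' add ka- … -ar around the stem.
So rorsav → pirorsav.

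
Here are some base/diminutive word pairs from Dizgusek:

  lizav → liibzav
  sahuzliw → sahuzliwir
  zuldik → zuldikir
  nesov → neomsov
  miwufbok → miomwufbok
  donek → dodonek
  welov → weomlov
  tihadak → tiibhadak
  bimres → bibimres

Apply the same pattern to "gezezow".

geomzezow

donek and tihadak both end in -k yet inflect differently (dodonek, tiibhadak), so the final letter is not what conditions the rule; the last vowel is.
"gezezow" has last vowel 'o'. The stems whose last vowel is 'o' (welov → weomlov, miwufbok → miomwufbok, nesov → neomsov) insert -om- after the first vowel.
The other patterns: stems whose last vowel is 'e' repeat the first consonant+vowel as a prefix; stems whose last vowel is 'a' insert -ib- after the first vowel; stems whose last vowel is 'i' add -ir.
So gezezow → geomzezow.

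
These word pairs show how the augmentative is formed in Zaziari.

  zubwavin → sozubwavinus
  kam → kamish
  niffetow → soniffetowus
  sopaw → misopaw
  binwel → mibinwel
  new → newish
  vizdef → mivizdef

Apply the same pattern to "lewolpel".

new and sopaw both end in -w yet inflect differently (newish, misopaw), so the final letter is not what conditions the rule; the number of vowels is.
"lewolpel" has 3 vowels. The stems with 3 vowels (zubwavin → sozubwavinus, niffetow → soniffetowus) add so- … -us around the stem.
The other patterns: stems with 1 vowel add -ish; stems with 2 vowels add the prefix mi-.
So lewolpel → solewolpelus.

solewolpelus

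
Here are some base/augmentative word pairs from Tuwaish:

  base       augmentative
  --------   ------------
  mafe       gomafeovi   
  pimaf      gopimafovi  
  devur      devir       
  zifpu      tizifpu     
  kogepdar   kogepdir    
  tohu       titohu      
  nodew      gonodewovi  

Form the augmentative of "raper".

"raper" ends in -r. The stems ending in -r (devur → devir, kogepdar → kogepdir) change the last vowel to 'i'.
The other patterns: stems ending in -u add the prefix ti-; stems ending in -e, -f or -w add go- … -ovi around the stem.
So raper → rapir.

rapir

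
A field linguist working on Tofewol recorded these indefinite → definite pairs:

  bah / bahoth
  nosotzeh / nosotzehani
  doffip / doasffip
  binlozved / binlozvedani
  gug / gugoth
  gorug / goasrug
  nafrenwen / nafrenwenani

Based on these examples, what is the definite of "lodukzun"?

gug and gorug both end in -g yet inflect differently (gugoth, goasrug), so the final letter is not what conditions the rule; the number of vowels is.
"lodukzun" has 3 vowels. The stems with 3 vowels (binlozved → binlozvedani, nafrenwen → nafrenwenani, nosotzeh → nosotzehani) add -ani.
The other patterns: stems with 1 vowel add -oth; stems with 2 vowels insert -as- after the first vowel.
So lodukzun → lodukzunani.

lodukzunani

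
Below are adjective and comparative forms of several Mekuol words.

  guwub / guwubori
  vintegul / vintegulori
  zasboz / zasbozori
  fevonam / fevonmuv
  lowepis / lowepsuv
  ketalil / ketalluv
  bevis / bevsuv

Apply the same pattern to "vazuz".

vintegul and ketalil both end in -l yet inflect differently (vintegulori, ketalluv), so the final letter is not what conditions the rule; the last vowel is.
"vazuz" has last vowel 'u'. The stems whose last vowel is 'u' (guwub → guwubori, vintegul → vintegulori) add -ori.
So vazuz → vazuzori.

vazuzori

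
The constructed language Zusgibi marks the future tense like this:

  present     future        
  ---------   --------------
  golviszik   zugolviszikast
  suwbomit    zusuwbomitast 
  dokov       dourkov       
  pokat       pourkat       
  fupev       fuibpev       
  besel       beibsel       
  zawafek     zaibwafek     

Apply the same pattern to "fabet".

suwbomit and pokat both end in -t yet inflect differently (zusuwbomitast, pourkat), so the final letter is not what conditions the rule; the last vowel is.
"fabet" has last vowel 'e'. The stems whose last vowel is 'e' (fupev → fuibpev, besel → beibsel, zawafek → zaibwafek) insert -ib- after the first vowel.
The other patterns: stems whose last vowel is 'i' add zu- … -ast around the stem; stems whose last vowel is 'a' or 'o' insert -ur- after the first vowel.
So fabet → faibbet.

faibbet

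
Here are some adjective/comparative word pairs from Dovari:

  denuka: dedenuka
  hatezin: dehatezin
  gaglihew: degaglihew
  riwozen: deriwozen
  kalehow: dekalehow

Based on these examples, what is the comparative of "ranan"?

deranan

Every pair shown (denuka → dedenuka, hatezin → dehatezin, gaglihew → degaglihew, …) follows the same rule: add the prefix de-.
So ranan → deranan.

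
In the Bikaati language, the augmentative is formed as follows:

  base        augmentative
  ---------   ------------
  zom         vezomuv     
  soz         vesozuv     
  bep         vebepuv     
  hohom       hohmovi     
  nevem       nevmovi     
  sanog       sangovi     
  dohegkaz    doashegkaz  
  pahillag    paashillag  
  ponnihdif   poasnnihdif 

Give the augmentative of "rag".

veraguv

zom and hohom both end in -m yet inflect differently (vezomuv, hohmovi), so the final letter is not what conditions the rule; the number of vowels is.
"rag" has 1 vowel. The stems with 1 vowel (zom → vezomuv, soz → vesozuv, bep → vebepuv) add ve- … -uv around the stem.
The other patterns: stems with 2 vowels delete the last vowel and add -ovi; stems with 3 vowels insert -as- after the first vowel.
So rag → veraguv.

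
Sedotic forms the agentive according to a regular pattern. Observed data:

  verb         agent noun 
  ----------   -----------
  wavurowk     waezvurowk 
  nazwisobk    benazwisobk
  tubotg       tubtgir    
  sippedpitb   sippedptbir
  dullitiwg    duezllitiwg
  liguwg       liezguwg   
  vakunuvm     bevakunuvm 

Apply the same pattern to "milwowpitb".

milwowptbir

tubotg and liguwg both end in -g yet inflect differently (tubtgir, liezguwg), so the final letter is not what conditions the rule; the second-to-last letter is.
"milwowpitb" has second-to-last letter 't'. The stems whose second-to-last letter is 't' (tubotg → tubtgir, sippedpitb → sippedptbir) delete the last vowel and add -ir.
So milwowpitb → milwowptbir.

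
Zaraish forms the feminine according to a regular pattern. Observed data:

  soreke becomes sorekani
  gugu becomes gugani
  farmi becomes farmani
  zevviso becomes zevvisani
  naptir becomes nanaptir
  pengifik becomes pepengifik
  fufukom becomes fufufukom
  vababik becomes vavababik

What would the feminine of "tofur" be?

totofur

"tofur" ends in a consonant. The stems ending in a consonant (naptir → nanaptir, pengifik → pepengifik, fufukom → fufufukom) repeat the first consonant+vowel as a prefix.
The other pattern: stems ending in a vowel drop the final letter and add -ani.
So tofur → totofur.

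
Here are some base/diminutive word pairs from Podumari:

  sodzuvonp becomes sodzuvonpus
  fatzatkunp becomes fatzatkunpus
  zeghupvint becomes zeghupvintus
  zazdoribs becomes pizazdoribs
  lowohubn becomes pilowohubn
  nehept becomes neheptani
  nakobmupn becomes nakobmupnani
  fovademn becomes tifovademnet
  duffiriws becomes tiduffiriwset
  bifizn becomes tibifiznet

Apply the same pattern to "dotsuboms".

zeghupvint and nehept both end in -t yet inflect differently (zeghupvintus, neheptani), so the final letter is not what conditions the rule; the second-to-last letter is.
"dotsuboms" has second-to-last letter 'm'. The one such stem in the data (fovademn → tifovademnet) adds ti- … -et around the stem, so the same rule applies.
The other patterns: stems whose second-to-last letter is 'n' add -us; stems whose second-to-last letter is 'b' add the prefix pi-; stems whose second-to-last letter is 'p' add -ani.
So dotsuboms → tidotsubomset.

tidotsubomset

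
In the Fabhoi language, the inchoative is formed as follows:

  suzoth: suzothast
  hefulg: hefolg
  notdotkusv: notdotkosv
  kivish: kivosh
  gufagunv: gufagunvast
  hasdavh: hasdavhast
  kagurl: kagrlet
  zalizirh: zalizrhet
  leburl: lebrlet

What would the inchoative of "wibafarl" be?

kivish and zalizirh both end in -h yet inflect differently (kivosh, zalizrhet), so the final letter is not what conditions the rule; the second-to-last letter is.
"wibafarl" has second-to-last letter 'r'. The stems whose second-to-last letter is 'r' (kagurl → kagrlet, zalizirh → zalizrhet, leburl → lebrlet) delete the last vowel and add -et.
The other patterns: stems whose second-to-last letter is 'l' or 's' change the last vowel to 'o'; stems whose second-to-last letter is 'n', 't' or 'v' add -ast.
So wibafarl → wibafrlet.

wibafrlet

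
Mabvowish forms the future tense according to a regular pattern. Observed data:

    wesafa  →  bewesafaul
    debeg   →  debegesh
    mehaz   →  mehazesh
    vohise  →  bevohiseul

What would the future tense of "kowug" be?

kowugesh

"kowug" ends in a consonant. The stems ending in a consonant (debeg → debegesh, mehaz → mehazesh) add -esh.
The other pattern: stems ending in a vowel add be- … -ul around the stem.
So kowug → kowugesh.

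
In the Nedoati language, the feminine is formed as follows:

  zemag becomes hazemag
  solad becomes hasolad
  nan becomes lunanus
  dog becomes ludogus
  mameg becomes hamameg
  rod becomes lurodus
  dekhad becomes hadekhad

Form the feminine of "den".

ludenus

solad and rod both end in -d yet inflect differently (hasolad, lurodus), so the final letter is not what conditions the rule; the number of vowels is.
"den" has 1 vowel. The stems with 1 vowel (rod → lurodus, nan → lunanus, dog → ludogus) add lu- … -us around the stem.
The other pattern: stems with 2 vowels add the prefix ha-.
So den → ludenus.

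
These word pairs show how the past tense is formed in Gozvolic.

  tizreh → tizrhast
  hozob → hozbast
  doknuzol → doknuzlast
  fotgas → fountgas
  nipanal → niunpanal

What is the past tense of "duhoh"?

duhhast

"duhoh" has last vowel 'o'. The stems whose last vowel is 'o' (doknuzol → doknuzlast, hozob → hozbast) delete the last vowel and add -ast.
The other pattern: stems whose last vowel is 'a' insert -un- after the first vowel.
So duhoh → duhhast.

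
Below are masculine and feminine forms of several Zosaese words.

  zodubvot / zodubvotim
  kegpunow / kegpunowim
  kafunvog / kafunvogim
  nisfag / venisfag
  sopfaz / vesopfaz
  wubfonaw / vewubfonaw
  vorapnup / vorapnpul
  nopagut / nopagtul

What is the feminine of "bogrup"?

kafunvog and nisfag both end in -g yet inflect differently (kafunvogim, venisfag), so the final letter is not what conditions the rule; the last vowel is.
"bogrup" has last vowel 'u'. The stems whose last vowel is 'u' (vorapnup → vorapnpul, nopagut → nopagtul) delete the last vowel and add -ul.
So bogrup → bogrpul.

bogrpul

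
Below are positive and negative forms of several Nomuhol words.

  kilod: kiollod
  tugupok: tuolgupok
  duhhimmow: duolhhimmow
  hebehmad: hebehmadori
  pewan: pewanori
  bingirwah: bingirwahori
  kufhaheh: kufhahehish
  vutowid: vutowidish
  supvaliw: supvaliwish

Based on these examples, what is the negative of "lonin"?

loninish

kilod and hebehmad both end in -d yet inflect differently (kiollod, hebehmadori), so the final letter is not what conditions the rule; the last vowel is.
"lonin" has last vowel 'i'. The stems whose last vowel is 'i' (vutowid → vutowidish, supvaliw → supvaliwish) add -ish.
The other patterns: stems whose last vowel is 'o' insert -ol- after the first vowel; stems whose last vowel is 'a' add -ori.
So lonin → loninish.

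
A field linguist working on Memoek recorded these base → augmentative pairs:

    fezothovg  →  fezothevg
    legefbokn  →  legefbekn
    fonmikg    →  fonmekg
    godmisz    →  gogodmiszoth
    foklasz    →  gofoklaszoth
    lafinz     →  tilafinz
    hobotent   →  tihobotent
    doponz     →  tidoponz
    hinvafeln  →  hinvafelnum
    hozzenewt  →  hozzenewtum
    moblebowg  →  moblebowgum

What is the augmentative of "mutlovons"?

timutlovons

godmisz and lafinz both end in -z yet inflect differently (gogodmiszoth, tilafinz), so the final letter is not what conditions the rule; the second-to-last letter is.
"mutlovons" has second-to-last letter 'n'. The stems whose second-to-last letter is 'n' (lafinz → tilafinz, hobotent → tihobotent, doponz → tidoponz) add the prefix ti-.
So mutlovons → timutlovons.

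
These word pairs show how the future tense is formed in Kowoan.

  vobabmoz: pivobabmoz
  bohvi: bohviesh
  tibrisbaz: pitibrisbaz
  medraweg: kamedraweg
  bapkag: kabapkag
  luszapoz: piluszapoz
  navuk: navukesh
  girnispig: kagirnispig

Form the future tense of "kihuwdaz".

pikihuwdaz

tibrisbaz and bapkag both have last vowel 'a' yet inflect differently (pitibrisbaz, kabapkag), so the last vowel is not what conditions the rule; the final letter is.
"kihuwdaz" ends in -z. The stems ending in -z (tibrisbaz → pitibrisbaz, luszapoz → piluszapoz, vobabmoz → pivobabmoz) add the prefix pi-.
The other patterns: stems ending in -g add the prefix ka-; stems ending in -i or -k add -esh.
So kihuwdaz → pikihuwdaz.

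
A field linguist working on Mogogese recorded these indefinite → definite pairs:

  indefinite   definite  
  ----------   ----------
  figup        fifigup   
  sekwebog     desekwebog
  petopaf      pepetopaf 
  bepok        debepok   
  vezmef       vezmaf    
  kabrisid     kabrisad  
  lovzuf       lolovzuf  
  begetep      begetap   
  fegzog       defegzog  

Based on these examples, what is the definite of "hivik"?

hivak

"hivik" has last vowel 'i'. The one such stem in the data (kabrisid → kabrisad) changes the last vowel to 'a' (as do vezmef, begetep), so the same rule applies.
The other patterns: stems whose last vowel is 'o' add the prefix de-; stems whose last vowel is 'a' or 'u' repeat the first consonant+vowel as a prefix.
So hivik → hivak.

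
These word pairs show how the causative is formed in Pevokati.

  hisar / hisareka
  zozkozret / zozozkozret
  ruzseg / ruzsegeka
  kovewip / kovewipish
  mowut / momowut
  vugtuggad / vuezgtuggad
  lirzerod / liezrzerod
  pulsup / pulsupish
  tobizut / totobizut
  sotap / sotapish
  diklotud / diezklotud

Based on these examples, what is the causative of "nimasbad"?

tobizut and pulsup both have last vowel 'u' yet inflect differently (totobizut, pulsupish), so the last vowel is not what conditions the rule; the final letter is.
"nimasbad" ends in -d. The stems ending in -d (diklotud → diezklotud, lirzerod → liezrzerod, vugtuggad → vuezgtuggad) insert -ez- after the first vowel.
The other patterns: stems ending in -t repeat the first consonant+vowel as a prefix; stems ending in -p add -ish; stems ending in -g or -r add -eka.
So nimasbad → niezmasbad.

niezmasbad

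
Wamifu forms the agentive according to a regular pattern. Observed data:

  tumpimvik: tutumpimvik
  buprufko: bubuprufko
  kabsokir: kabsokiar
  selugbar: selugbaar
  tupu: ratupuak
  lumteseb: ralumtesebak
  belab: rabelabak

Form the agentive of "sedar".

sedaar

tumpimvik and kabsokir both have last vowel 'i' yet inflect differently (tutumpimvik, kabsokiar), so the last vowel is not what conditions the rule; the final letter is.
"sedar" ends in -r. The stems ending in -r (kabsokir → kabsokiar, selugbar → selugbaar) drop the final letter and add -ar.
The other patterns: stems ending in -k or -o repeat the first consonant+vowel as a prefix; stems ending in -b or -u add ra- … -ak around the stem.
So sedar → sedaar.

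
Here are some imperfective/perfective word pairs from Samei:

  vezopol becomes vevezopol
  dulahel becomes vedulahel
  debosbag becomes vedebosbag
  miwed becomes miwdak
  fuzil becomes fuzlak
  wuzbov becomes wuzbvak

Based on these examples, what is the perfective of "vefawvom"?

vezopol and fuzil both end in -l yet inflect differently (vevezopol, fuzlak), so the final letter is not what conditions the rule; the number of vowels is.
"vefawvom" has 3 vowels. The stems with 3 vowels (vezopol → vevezopol, dulahel → vedulahel, debosbag → vedebosbag) add the prefix ve-.
The other pattern: stems with 2 vowels delete the last vowel and add -ak.
So vefawvom → vevefawvom.

vevefawvom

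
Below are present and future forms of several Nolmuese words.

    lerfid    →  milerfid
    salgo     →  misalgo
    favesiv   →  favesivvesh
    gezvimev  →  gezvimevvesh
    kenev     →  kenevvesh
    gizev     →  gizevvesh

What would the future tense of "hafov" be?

hafovvesh

"hafov" ends in -v. The stems ending in -v (favesiv → favesivvesh, gezvimev → gezvimevvesh, kenev → kenevvesh) double the final consonant and add -esh.
The other pattern: stems ending in -d or -o add the prefix mi-.
So hafov → hafovvesh.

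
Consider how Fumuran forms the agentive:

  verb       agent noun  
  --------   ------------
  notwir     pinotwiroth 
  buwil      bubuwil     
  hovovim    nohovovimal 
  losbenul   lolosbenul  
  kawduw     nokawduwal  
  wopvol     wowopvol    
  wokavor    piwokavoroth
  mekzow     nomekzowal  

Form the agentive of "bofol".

bobofol

hovovim and buwil both have last vowel 'i' yet inflect differently (nohovovimal, bubuwil), so the last vowel is not what conditions the rule; the final letter is.
"bofol" ends in -l. The stems ending in -l (buwil → bubuwil, wopvol → wowopvol, losbenul → lolosbenul) repeat the first consonant+vowel as a prefix.
The other patterns: stems ending in -m or -w add no- … -al around the stem; stems ending in -r add pi- … -oth around the stem.
So bofol → bobofol.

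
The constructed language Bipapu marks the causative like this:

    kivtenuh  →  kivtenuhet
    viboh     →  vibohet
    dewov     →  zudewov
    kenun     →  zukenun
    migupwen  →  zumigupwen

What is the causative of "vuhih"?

vuhihet

viboh and dewov both have last vowel 'o' yet inflect differently (vibohet, zudewov), so the last vowel is not what conditions the rule; the final letter is.
"vuhih" ends in -h. The stems ending in -h (kivtenuh → kivtenuhet, viboh → vibohet) add -et.
The other pattern: stems ending in -n or -v add the prefix zu-.
So vuhih → vuhihet.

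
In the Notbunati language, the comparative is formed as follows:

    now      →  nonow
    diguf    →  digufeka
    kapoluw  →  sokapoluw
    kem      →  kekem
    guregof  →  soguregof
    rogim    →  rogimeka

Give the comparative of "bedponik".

kem and rogim both end in -m yet inflect differently (kekem, rogimeka), so the final letter is not what conditions the rule; the number of vowels is.
"bedponik" has 3 vowels. The stems with 3 vowels (kapoluw → sokapoluw, guregof → soguregof) add the prefix so-.
The other patterns: stems with 1 vowel repeat the first consonant+vowel as a prefix; stems with 2 vowels add -eka.
So bedponik → sobedponik.

sobedponik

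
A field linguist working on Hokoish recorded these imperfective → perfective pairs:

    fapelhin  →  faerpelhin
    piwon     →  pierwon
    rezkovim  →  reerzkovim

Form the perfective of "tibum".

tierbum

Every pair shown (fapelhin → faerpelhin, piwon → pierwon, rezkovim → reerzkovim) follows the same rule: insert -er- after the first vowel.
So tibum → tierbum.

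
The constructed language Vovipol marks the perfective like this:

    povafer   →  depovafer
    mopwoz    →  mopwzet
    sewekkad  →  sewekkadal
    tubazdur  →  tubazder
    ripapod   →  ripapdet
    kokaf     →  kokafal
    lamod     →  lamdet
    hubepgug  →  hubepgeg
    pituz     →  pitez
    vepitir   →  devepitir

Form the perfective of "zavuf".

sewekkad and ripapod both end in -d yet inflect differently (sewekkadal, ripapdet), so the final letter is not what conditions the rule; the last vowel is.
"zavuf" has last vowel 'u'. The stems whose last vowel is 'u' (hubepgug → hubepgeg, pituz → pitez, tubazdur → tubazder) change the last vowel to 'e'.
The other patterns: stems whose last vowel is 'a' add -al; stems whose last vowel is 'o' delete the last vowel and add -et; stems whose last vowel is 'e' or 'i' add the prefix de-.
So zavuf → zavef.

zavef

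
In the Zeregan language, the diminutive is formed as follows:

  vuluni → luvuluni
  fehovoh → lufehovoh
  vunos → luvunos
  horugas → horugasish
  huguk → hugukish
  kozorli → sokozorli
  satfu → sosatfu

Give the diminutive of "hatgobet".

vunos and horugas both end in -s yet inflect differently (luvunos, horugasish), so the final letter is not what conditions the rule; the first letter is.
"hatgobet" begins with h-. The stems beginning with h- (horugas → horugasish, huguk → hugukish) add -ish.
The other patterns: stems beginning with f- or v- add the prefix lu-; stems beginning with k- or s- add the prefix so-.
So hatgobet → hatgobetish.

hatgobetish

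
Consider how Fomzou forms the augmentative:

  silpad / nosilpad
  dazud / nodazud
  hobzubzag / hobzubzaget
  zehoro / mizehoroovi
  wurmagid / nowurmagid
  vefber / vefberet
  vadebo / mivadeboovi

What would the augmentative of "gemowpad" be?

"gemowpad" ends in -d. The stems ending in -d (dazud → nodazud, silpad → nosilpad, wurmagid → nowurmagid) add the prefix no-.
So gemowpad → nogemowpad.

nogemowpad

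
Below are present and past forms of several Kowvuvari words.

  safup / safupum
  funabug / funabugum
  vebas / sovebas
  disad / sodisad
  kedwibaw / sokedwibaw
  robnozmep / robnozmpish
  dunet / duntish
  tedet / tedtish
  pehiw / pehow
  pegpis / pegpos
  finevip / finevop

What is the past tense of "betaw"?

safup and robnozmep both end in -p yet inflect differently (safupum, robnozmpish), so the final letter is not what conditions the rule; the last vowel is.
"betaw" has last vowel 'a'. The stems whose last vowel is 'a' (vebas → sovebas, disad → sodisad, kedwibaw → sokedwibaw) add the prefix so-.
So betaw → sobetaw.

sobetaw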